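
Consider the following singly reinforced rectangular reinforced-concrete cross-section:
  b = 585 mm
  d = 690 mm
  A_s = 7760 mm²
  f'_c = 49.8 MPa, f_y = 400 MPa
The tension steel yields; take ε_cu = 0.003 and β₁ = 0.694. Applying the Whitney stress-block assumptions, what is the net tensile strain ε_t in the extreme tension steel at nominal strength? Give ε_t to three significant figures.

a = A_s f_y/(0.85 f'_c b) = 125.35 mm.
β₁ = 0.694, so c = a/β₁ = 125.35/0.694 = 180.62 mm.
From the linear strain diagram with ε_cu = 0.003: ε_t = 0.003 (d − c)/c = 0.003 × (690 − 180.62)/180.62 = 0.00846.
Since ε_t ≥ 0.005, the section is tension-controlled.

ε_t ≈ 0.00846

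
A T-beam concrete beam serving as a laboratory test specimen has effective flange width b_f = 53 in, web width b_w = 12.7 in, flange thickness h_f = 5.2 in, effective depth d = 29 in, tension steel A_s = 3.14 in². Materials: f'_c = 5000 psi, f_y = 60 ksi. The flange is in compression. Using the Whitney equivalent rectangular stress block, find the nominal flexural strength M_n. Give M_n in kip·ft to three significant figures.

M_n ≈ 449 kip·ft

Tension: T = A_s f_y = 3.14 × 60 = 188.4 kips.
Try a within the flange: a = T/(0.85 f'_c b_f) = 188.4/(0.85 × 5 × 53) = 0.836 in.
Since a = 0.836 ≤ h_f = 5.2 in, the stress block lies entirely in the flange; analyse as a rectangular beam of width b_f.
M_n = T(d − a/2) = 188.4 × (29 − 0.418) = 5384.8 kip·in.
M_n = 5384.8/12 = 448.73 kip·ft.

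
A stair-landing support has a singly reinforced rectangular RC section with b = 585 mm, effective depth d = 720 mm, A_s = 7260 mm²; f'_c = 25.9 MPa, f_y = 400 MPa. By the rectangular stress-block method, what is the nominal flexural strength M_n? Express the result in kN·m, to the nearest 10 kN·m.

T = A_s f_y = 7260 × 400 = 2904000 N = 2904 kN.
From C = T: a = T/(0.85 f'_c b) = 2904000/(0.85 × 25.9 × 585) = 225.49 mm.
M_n = T(d − a/2) = 2904 kN × (720 − 112.745) mm = 1763.47 kN·m.

M_n ≈ 1760 kN·m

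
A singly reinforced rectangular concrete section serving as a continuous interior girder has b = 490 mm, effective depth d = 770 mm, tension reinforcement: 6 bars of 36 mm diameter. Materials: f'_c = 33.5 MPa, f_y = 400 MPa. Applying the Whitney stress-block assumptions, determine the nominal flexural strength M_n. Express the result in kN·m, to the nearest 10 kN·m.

M_n ≈ 1670 kN·m

A_s = 6 × 1018 = 6108 mm².
T = A_s f_y = 6108 × 400 = 2443200 N = 2443.2 kN.
From C = T: a = T/(0.85 f'_c b) = 2443200/(0.85 × 33.5 × 490) = 175.11 mm.
M_n = T(d − a/2) = 2443.2 kN × (770 − 87.555) mm = 1667.35 kN·m.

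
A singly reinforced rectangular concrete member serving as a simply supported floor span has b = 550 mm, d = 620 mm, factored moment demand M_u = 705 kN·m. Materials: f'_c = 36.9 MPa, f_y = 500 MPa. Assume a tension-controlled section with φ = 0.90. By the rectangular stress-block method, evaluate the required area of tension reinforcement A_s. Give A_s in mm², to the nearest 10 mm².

A_s ≈ 2700 mm²

M_n = M_u/φ = 705/0.90 = 783.333 kN·m.
With M_n = 0.85 f'_c a b (d − a/2), solve the quadratic for a:
a = d − √(d² − 2M_n/(0.85 f'_c b)) = 620 − √(620² − 2 × 783.333×10⁶/(0.85 × 36.9 × 550)) = 78.17 mm.
A_s = 0.85 f'_c a b / f_y = 0.85 × 36.9 × 78.17 × 550 / 500 = 2697.0 mm².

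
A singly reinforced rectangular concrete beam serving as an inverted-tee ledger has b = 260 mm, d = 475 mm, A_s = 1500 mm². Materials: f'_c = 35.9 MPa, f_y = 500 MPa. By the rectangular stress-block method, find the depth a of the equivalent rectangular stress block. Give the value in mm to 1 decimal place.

a ≈ 94.5 mm

T = A_s f_y = 1500 × 500 = 750000 N = 750 kN.
Setting C = 0.85 f'_c a b equal to T: a = 750000/(0.85 × 35.9 × 260) = 94.5 mm.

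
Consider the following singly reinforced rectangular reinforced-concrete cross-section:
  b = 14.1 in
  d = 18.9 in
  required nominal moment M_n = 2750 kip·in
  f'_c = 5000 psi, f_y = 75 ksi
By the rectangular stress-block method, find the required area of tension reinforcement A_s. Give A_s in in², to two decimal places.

From M_n = 0.85 f'_c a b (d − a/2):
a = d − √(d² − 2M_n/(0.85 f'_c b)) = 18.9 − √(18.9² − 2 × 2750/(0.85 × 5 × 14.1)) = 2.608 in.
A_s = 0.85 f'_c a b / f_y = 0.85 × 5 × 2.608 × 14.1 / 75 = 2.084 in².

A_s ≈ 2.08 in²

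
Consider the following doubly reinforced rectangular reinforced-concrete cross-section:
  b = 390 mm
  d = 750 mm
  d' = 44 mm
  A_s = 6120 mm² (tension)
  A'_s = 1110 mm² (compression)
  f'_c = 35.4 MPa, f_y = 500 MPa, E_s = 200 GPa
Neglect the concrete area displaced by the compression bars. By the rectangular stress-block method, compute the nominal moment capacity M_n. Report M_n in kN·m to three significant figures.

Assume both tension and compression steel yield.
Net tension couple steel: A_s − A'_s = 5010 mm².
a = (A_s − A'_s) f_y / (0.85 f'_c b) = 2505000/(0.85 × 35.4 × 390) = 213.46 mm.
c = a/β₁ = 213.46/0.797 = 267.83 mm; ε'_s = 0.003(c − d')/c = 0.0025 ≥ f_y/E_s = 0.0025, so compression steel does yield.
M_n = (A_s − A'_s) f_y (d − a/2) + A'_s f_y (d − d') = [2505000 × (750 − 106.73) + 555000 × (750 − 44)] × 10⁻⁶ = 1611.39 + 391.83 = 2003.22 kN·m.

M_n ≈ 2000 kN·m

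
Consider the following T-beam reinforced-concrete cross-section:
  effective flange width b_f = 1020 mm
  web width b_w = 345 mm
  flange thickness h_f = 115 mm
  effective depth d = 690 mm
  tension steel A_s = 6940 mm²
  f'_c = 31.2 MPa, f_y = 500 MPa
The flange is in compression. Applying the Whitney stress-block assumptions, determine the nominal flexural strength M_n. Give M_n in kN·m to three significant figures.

M_n ≈ 2170 kN·m

Tension: T = A_s f_y = 6940 × 500 = 3470000 N.
Try a within the flange: a = T/(0.85 f'_c b_f) = 3470000/(0.85 × 31.2 × 1020) = 128.28 mm.
a = 128.28 > h_f = 115 mm: the block extends into the web. Split into flange-overhang and web parts.
C_f = 0.85 f'_c (b_f − b_w) h_f = 0.85 × 31.2 × (1020 − 345) × 115 = 2058615 N.
Remaining web compression depth: a_w = (T − C_f)/(0.85 f'_c b_w) = (3470000 − 2058615)/(0.85 × 31.2 × 345) = 154.26 mm.
M_n = C_f(d − h_f/2) + (T − C_f)(d − a_w/2) = 2058615 × (690 − 57.5) + 1411385 × (690 − 77.13) = 1302.07 + 865.00 = 2167.07 × 10⁶ N·mm.
M_n = 2167.07 kN·m.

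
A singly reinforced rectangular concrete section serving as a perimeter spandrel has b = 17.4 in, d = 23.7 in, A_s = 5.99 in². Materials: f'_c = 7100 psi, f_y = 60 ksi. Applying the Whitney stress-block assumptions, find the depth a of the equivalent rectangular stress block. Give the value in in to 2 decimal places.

T = A_s f_y = 5.99 × 60 = 359.4 kips.
a = T/(0.85 f'_c b) = 359.4/(0.85 × 7.1 × 17.4) = 3.42 in.

a ≈ 3.42 in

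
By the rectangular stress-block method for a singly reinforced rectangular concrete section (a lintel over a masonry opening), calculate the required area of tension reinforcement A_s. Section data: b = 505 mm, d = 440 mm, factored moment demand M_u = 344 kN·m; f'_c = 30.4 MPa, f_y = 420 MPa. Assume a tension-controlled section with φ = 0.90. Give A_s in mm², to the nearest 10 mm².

A_s ≈ 2250 mm²

M_n = M_u/φ = 344/0.90 = 382.222 kN·m.
With M_n = 0.85 f'_c a b (d − a/2), solve the quadratic for a:
a = d − √(d² − 2M_n/(0.85 f'_c b)) = 440 − √(440² − 2 × 382.222×10⁶/(0.85 × 30.4 × 505)) = 72.55 mm.
A_s = 0.85 f'_c a b / f_y = 0.85 × 30.4 × 72.55 × 505 / 420 = 2254.1 mm².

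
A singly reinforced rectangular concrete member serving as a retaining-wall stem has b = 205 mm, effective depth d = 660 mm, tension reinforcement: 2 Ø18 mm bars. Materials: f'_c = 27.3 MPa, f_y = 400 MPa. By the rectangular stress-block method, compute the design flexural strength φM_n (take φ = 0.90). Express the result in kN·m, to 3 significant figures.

φM_n ≈ 117 kN·m

A_s = 2 × 254 = 508 mm².
T = A_s f_y = 508 × 400 = 203200 N = 203.2 kN.
From C = T: a = T/(0.85 f'_c b) = 203200/(0.85 × 27.3 × 205) = 42.72 mm.
M_n = T(d − a/2) = 203.2 kN × (660 − 21.36) mm = 129.77 kN·m.
φM_n = 0.90 × 129.77 = 116.79 kN·m.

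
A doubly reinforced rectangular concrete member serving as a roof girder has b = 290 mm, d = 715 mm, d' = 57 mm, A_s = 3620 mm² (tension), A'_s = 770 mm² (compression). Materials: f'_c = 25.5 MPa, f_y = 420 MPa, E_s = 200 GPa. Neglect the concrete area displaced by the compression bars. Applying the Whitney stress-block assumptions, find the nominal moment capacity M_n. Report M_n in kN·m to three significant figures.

Assume both tension and compression steel yield.
Net tension couple steel: A_s − A'_s = 2850 mm².
a = (A_s − A'_s) f_y / (0.85 f'_c b) = 1197000/(0.85 × 25.5 × 290) = 190.43 mm.
c = a/β₁ = 190.43/0.85 = 224.04 mm; ε'_s = 0.003(c − d')/c = 0.0022 ≥ f_y/E_s = 0.0021, so compression steel does yield.
M_n = (A_s − A'_s) f_y (d − a/2) + A'_s f_y (d − d') = [1197000 × (715 − 95.215) + 323400 × (715 − 57)] × 10⁻⁶ = 741.88 + 212.80 = 954.68 kN·m.

M_n ≈ 955 kN·m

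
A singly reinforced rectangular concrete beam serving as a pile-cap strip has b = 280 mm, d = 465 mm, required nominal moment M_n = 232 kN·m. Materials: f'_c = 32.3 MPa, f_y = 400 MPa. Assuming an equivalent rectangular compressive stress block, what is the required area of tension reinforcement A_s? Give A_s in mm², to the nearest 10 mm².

With M_n = 0.85 f'_c a b (d − a/2), solve the quadratic for a:
a = d − √(d² − 2M_n/(0.85 f'_c b)) = 465 − √(465² − 2 × 232×10⁶/(0.85 × 32.3 × 280)) = 70.20 mm.
A_s = 0.85 f'_c a b / f_y = 0.85 × 32.3 × 70.20 × 280 / 400 = 1349.1 mm².

A_s ≈ 1350 mm²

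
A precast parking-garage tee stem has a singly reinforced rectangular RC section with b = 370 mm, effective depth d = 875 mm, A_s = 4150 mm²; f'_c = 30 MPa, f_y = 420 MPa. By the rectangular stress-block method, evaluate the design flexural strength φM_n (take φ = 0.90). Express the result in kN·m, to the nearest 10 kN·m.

T = A_s f_y = 4150 × 420 = 1743000 N = 1743 kN.
From C = T: a = T/(0.85 f'_c b) = 1743000/(0.85 × 30 × 370) = 184.74 mm.
M_n = T(d − a/2) = 1743 kN × (875 − 92.37) mm = 1364.12 kN·m.
φM_n = 0.90 × 1364.12 = 1227.71 kN·m.

φM_n ≈ 1230 kN·m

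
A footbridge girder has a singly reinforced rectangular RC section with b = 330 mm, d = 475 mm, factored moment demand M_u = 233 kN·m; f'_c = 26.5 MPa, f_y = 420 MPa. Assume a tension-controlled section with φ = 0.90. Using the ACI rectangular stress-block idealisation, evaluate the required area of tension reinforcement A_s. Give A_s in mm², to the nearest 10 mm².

M_n = M_u/φ = 233/0.90 = 258.889 kN·m.
With M_n = 0.85 f'_c a b (d − a/2), solve the quadratic for a:
a = d − √(d² − 2M_n/(0.85 f'_c b)) = 475 − √(475² − 2 × 258.889×10⁶/(0.85 × 26.5 × 330)) = 80.07 mm.
A_s = 0.85 f'_c a b / f_y = 0.85 × 26.5 × 80.07 × 330 / 420 = 1417.1 mm².

A_s ≈ 1420 mm²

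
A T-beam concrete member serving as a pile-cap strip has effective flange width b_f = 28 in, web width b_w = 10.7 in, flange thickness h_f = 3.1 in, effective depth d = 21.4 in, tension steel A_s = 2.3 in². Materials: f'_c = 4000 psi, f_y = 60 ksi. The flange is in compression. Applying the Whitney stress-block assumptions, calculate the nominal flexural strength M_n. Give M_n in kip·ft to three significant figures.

Tension: T = A_s f_y = 2.3 × 60 = 138 kips.
Try a within the flange: a = T/(0.85 f'_c b_f) = 138/(0.85 × 4 × 28) = 1.450 in.
Since a = 1.450 ≤ h_f = 3.1 in, the stress block lies entirely in the flange; analyse as a rectangular beam of width b_f.
M_n = T(d − a/2) = 138 × (21.4 − 0.725) = 2853.2 kip·in.
M_n = 2853.2/12 = 237.77 kip·ft.

M_n ≈ 238 kip·ft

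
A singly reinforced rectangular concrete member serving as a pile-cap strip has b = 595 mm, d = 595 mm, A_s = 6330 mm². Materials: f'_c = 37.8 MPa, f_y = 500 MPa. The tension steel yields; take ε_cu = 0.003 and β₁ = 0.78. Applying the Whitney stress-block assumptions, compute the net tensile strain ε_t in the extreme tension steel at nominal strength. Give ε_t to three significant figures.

ε_t ≈ 0.00541

a = A_s f_y/(0.85 f'_c b) = 165.56 mm.
β₁ = 0.78, so c = a/β₁ = 165.56/0.78 = 212.26 mm.
From the linear strain diagram with ε_cu = 0.003: ε_t = 0.003 (d − c)/c = 0.003 × (595 − 212.26)/212.26 = 0.00541.
Since ε_t ≥ 0.005, the section is tension-controlled.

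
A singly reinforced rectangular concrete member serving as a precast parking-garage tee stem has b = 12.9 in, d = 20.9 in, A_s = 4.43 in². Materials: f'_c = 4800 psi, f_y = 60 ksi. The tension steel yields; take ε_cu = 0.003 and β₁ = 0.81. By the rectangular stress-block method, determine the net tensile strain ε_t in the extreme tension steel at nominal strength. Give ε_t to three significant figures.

a = A_s f_y/(0.85 f'_c b) = 5.050 in.
β₁ = 0.81, so c = a/β₁ = 5.050/0.81 = 6.235 in.
From the linear strain diagram with ε_cu = 0.003: ε_t = 0.003 (d − c)/c = 0.003 × (20.9 − 6.235)/6.235 = 0.00706.
Since ε_t ≥ 0.005, the section is tension-controlled.

ε_t ≈ 0.00706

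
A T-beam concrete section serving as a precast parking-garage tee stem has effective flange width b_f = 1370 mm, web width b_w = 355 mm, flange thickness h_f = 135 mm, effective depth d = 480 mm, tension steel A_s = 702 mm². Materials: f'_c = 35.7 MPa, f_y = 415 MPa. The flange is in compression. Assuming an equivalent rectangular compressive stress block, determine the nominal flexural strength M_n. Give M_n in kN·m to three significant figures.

Tension: T = A_s f_y = 702 × 415 = 291330 N.
Try a within the flange: a = T/(0.85 f'_c b_f) = 291330/(0.85 × 35.7 × 1370) = 7.01 mm.
Since a = 7.01 ≤ h_f = 135 mm, the stress block lies entirely in the flange; analyse as a rectangular beam of width b_f.
M_n = T(d − a/2) = 291330 × (480 − 3.505) = 138.82 × 10⁶ N·mm.
M_n = 138.82 kN·m.

M_n ≈ 139 kN·m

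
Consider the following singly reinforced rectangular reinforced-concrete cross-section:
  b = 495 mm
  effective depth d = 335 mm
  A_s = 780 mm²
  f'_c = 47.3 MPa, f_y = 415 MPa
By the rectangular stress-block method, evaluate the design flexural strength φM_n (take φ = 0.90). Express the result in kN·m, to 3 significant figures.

φM_n ≈ 95.2 kN·m

T = A_s f_y = 780 × 415 = 323700 N = 323.7 kN.
From C = T: a = T/(0.85 f'_c b) = 323700/(0.85 × 47.3 × 495) = 16.27 mm.
M_n = T(d − a/2) = 323.7 kN × (335 − 8.135) mm = 105.81 kN·m.
φM_n = 0.90 × 105.81 = 95.23 kN·m.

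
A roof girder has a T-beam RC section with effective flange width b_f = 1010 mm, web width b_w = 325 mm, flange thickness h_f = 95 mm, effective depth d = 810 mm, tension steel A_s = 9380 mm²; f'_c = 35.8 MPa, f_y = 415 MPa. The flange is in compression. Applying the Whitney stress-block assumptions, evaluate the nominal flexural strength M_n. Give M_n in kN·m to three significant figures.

M_n ≈ 2870 kN·m

Tension: T = A_s f_y = 9380 × 415 = 3892700 N.
Try a within the flange: a = T/(0.85 f'_c b_f) = 3892700/(0.85 × 35.8 × 1010) = 126.66 mm.
a = 126.66 > h_f = 95 mm: the block extends into the web. Split into flange-overhang and web parts.
C_f = 0.85 f'_c (b_f − b_w) h_f = 0.85 × 35.8 × (1010 − 325) × 95 = 1980232 N.
Remaining web compression depth: a_w = (T − C_f)/(0.85 f'_c b_w) = (3892700 − 1980232)/(0.85 × 35.8 × 325) = 193.38 mm.
M_n = C_f(d − h_f/2) + (T − C_f)(d − a_w/2) = 1980232 × (810 − 47.5) + 1912468 × (810 − 96.69) = 1509.93 + 1364.18 = 2874.11 × 10⁶ N·mm.
M_n = 2874.11 kN·m.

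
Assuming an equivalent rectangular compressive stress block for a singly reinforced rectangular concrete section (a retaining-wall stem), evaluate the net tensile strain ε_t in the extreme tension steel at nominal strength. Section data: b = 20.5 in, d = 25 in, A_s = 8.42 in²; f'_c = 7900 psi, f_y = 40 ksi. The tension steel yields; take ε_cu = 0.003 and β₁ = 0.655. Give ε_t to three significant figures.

ε_t ≈ 0.0171

a = A_s f_y/(0.85 f'_c b) = 2.447 in.
β₁ = 0.655, so c = a/β₁ = 2.447/0.655 = 3.736 in.
From the linear strain diagram with ε_cu = 0.003: ε_t = 0.003 (d − c)/c = 0.003 × (25 − 3.736)/3.736 = 0.0171.
Since ε_t ≥ 0.005, the section is tension-controlled.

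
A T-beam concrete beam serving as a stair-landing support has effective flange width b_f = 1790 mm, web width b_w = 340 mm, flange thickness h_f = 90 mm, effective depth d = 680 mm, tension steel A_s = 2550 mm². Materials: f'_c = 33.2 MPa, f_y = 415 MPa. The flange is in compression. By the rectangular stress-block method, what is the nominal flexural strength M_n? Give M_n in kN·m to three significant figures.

M_n ≈ 709 kN·m

Tension: T = A_s f_y = 2550 × 415 = 1058250 N.
Try a within the flange: a = T/(0.85 f'_c b_f) = 1058250/(0.85 × 33.2 × 1790) = 20.95 mm.
Since a = 20.95 ≤ h_f = 90 mm, the stress block lies entirely in the flange; analyse as a rectangular beam of width b_f.
M_n = T(d − a/2) = 1058250 × (680 − 10.475) = 708.52 × 10⁶ N·mm.
M_n = 708.52 kN·m.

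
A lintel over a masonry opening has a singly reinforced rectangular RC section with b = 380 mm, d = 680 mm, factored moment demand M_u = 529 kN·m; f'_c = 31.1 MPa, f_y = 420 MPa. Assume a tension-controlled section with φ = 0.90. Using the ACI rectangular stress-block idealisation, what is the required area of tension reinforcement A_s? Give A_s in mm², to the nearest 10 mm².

A_s ≈ 2210 mm²

M_n = M_u/φ = 529/0.90 = 587.778 kN·m.
With M_n = 0.85 f'_c a b (d − a/2), solve the quadratic for a:
a = d − √(d² − 2M_n/(0.85 f'_c b)) = 680 − √(680² − 2 × 587.778×10⁶/(0.85 × 31.1 × 380)) = 92.31 mm.
A_s = 0.85 f'_c a b / f_y = 0.85 × 31.1 × 92.31 × 380 / 420 = 2207.8 mm².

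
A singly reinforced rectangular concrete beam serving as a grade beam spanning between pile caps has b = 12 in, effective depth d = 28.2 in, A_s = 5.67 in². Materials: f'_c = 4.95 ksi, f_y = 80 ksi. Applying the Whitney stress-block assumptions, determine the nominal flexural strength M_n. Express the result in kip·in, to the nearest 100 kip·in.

T = A_s f_y = 5.67 × 80 = 453.6 kips.
a = T/(0.85 f'_c b) = 453.6/(0.85 × 4.95 × 12) = 8.984 in.
M_n = T(d − a/2) = 453.6 × (28.2 − 4.492) = 10753.9 kip·in.

M_n ≈ 10800 kip·in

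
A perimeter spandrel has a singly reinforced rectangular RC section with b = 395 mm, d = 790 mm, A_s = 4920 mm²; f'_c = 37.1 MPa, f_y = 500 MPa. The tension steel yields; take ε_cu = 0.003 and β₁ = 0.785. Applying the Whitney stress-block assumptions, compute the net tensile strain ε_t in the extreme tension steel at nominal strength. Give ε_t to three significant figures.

a = A_s f_y/(0.85 f'_c b) = 197.49 mm.
β₁ = 0.785, so c = a/β₁ = 197.49/0.785 = 251.58 mm.
From the linear strain diagram with ε_cu = 0.003: ε_t = 0.003 (d − c)/c = 0.003 × (790 − 251.58)/251.58 = 0.00642.
Since ε_t ≥ 0.005, the section is tension-controlled.

ε_t ≈ 0.00642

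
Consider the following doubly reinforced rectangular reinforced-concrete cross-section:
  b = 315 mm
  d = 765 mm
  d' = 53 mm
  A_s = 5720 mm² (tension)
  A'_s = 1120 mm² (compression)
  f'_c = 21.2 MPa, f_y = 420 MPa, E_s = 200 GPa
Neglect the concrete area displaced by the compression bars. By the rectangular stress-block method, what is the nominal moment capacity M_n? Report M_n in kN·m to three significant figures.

Assume both tension and compression steel yield.
Net tension couple steel: A_s − A'_s = 4600 mm².
a = (A_s − A'_s) f_y / (0.85 f'_c b) = 1932000/(0.85 × 21.2 × 315) = 340.36 mm.
c = a/β₁ = 340.36/0.85 = 400.42 mm; ε'_s = 0.003(c − d')/c = 0.0026 ≥ f_y/E_s = 0.0021, so compression steel does yield.
M_n = (A_s − A'_s) f_y (d − a/2) + A'_s f_y (d − d') = [1932000 × (765 − 170.18) + 470400 × (765 − 53)] × 10⁻⁶ = 1149.19 + 334.92 = 1484.11 kN·m.

M_n ≈ 1480 kN·m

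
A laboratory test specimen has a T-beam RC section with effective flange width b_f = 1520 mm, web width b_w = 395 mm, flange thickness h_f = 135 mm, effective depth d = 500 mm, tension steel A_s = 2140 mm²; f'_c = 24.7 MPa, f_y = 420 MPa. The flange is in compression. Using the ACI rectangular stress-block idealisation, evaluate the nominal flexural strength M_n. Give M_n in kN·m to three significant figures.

M_n ≈ 437 kN·m

Tension: T = A_s f_y = 2140 × 420 = 898800 N.
Try a within the flange: a = T/(0.85 f'_c b_f) = 898800/(0.85 × 24.7 × 1520) = 28.16 mm.
Since a = 28.16 ≤ h_f = 135 mm, the stress block lies entirely in the flange; analyse as a rectangular beam of width b_f.
M_n = T(d − a/2) = 898800 × (500 − 14.08) = 436.74 × 10⁶ N·mm.
M_n = 436.74 kN·m.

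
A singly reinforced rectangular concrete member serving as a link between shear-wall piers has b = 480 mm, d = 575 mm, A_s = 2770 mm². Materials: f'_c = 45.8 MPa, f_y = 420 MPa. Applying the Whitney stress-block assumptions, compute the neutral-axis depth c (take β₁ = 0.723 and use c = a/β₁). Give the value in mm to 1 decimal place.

T = A_s f_y = 2770 × 420 = 1163400 N = 1163.4 kN.
Setting C = 0.85 f'_c a b equal to T: a = 1163400/(0.85 × 45.8 × 480) = 62.259 mm.
With β₁ = 0.723, c = a/β₁ = 62.259/0.723 = 86.1 mm.

c ≈ 86.1 mm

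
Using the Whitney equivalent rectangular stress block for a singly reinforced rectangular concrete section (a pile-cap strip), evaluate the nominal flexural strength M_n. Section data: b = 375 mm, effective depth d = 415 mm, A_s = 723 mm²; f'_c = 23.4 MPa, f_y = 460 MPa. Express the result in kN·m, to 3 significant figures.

M_n ≈ 131 kN·m

T = A_s f_y = 723 × 460 = 332580 N = 332.58 kN.
From C = T: a = T/(0.85 f'_c b) = 332580/(0.85 × 23.4 × 375) = 44.59 mm.
M_n = T(d − a/2) = 332.58 kN × (415 − 22.295) mm = 130.61 kN·m.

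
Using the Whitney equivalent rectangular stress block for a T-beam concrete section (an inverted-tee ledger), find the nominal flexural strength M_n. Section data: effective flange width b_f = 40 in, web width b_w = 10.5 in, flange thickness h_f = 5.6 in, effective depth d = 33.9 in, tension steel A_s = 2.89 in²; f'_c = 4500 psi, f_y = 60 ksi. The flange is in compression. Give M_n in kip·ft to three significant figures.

M_n ≈ 482 kip·ft

Tension: T = A_s f_y = 2.89 × 60 = 173.4 kips.
Try a within the flange: a = T/(0.85 f'_c b_f) = 173.4/(0.85 × 4.5 × 40) = 1.133 in.
Since a = 1.133 ≤ h_f = 5.6 in, the stress block lies entirely in the flange; analyse as a rectangular beam of width b_f.
M_n = T(d − a/2) = 173.4 × (33.9 − 0.5665) = 5780.0 kip·in.
M_n = 5780.0/12 = 481.67 kip·ft.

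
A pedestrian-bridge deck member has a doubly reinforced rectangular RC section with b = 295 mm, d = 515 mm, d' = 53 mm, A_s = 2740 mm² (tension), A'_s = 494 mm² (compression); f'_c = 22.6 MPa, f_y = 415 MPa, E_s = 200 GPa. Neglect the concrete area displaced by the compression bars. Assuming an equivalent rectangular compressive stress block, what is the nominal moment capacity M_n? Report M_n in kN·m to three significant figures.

M_n ≈ 498 kN·m

Assume both tension and compression steel yield.
Net tension couple steel: A_s − A'_s = 2246 mm².
a = (A_s − A'_s) f_y / (0.85 f'_c b) = 932090/(0.85 × 22.6 × 295) = 164.48 mm.
c = a/β₁ = 164.48/0.85 = 193.51 mm; ε'_s = 0.003(c − d')/c = 0.0022 ≥ f_y/E_s = 0.0021, so compression steel does yield.
M_n = (A_s − A'_s) f_y (d − a/2) + A'_s f_y (d − d') = [932090 × (515 − 82.24) + 205010 × (515 − 53)] × 10⁻⁶ = 403.37 + 94.71 = 498.08 kN·m.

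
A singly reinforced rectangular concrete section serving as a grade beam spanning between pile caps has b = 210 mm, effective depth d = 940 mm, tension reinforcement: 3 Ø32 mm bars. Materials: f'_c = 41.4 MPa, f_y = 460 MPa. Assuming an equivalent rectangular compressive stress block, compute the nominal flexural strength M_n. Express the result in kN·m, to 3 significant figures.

M_n ≈ 960 kN·m

A_s = 3 × 804 = 2412 mm².
T = A_s f_y = 2412 × 460 = 1109520 N = 1109.52 kN.
From C = T: a = T/(0.85 f'_c b) = 1109520/(0.85 × 41.4 × 210) = 150.14 mm.
M_n = T(d − a/2) = 1109.52 kN × (940 − 75.07) mm = 959.66 kN·m.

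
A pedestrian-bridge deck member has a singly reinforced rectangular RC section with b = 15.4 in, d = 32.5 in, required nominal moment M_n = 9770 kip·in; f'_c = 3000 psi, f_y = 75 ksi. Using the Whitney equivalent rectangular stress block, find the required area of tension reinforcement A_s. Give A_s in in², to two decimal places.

A_s ≈ 4.64 in²

From M_n = 0.85 f'_c a b (d − a/2):
a = d − √(d² − 2M_n/(0.85 f'_c b)) = 32.5 − √(32.5² − 2 × 9770/(0.85 × 3 × 15.4)) = 8.864 in.
A_s = 0.85 f'_c a b / f_y = 0.85 × 3 × 8.864 × 15.4 / 75 = 4.641 in².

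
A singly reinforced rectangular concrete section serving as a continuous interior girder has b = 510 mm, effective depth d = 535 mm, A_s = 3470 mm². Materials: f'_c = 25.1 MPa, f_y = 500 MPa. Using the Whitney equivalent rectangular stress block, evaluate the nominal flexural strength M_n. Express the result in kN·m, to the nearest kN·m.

M_n ≈ 790 kN·m

T = A_s f_y = 3470 × 500 = 1735000 N = 1735 kN.
From C = T: a = T/(0.85 f'_c b) = 1735000/(0.85 × 25.1 × 510) = 159.45 mm.
M_n = T(d − a/2) = 1735 kN × (535 − 79.725) mm = 789.90 kN·m.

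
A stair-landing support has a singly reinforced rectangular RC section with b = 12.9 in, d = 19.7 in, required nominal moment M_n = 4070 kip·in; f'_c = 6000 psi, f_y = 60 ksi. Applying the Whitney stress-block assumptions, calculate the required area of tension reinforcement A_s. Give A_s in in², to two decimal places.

A_s ≈ 3.77 in²

From M_n = 0.85 f'_c a b (d − a/2):
a = d − √(d² − 2M_n/(0.85 f'_c b)) = 19.7 − √(19.7² − 2 × 4070/(0.85 × 6 × 12.9)) = 3.441 in.
A_s = 0.85 f'_c a b / f_y = 0.85 × 6 × 3.441 × 12.9 / 60 = 3.773 in².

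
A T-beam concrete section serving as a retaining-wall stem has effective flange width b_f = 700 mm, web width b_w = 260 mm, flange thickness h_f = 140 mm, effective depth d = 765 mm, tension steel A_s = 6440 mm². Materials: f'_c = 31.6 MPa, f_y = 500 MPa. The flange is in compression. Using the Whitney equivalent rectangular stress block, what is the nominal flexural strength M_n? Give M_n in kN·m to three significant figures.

Tension: T = A_s f_y = 6440 × 500 = 3220000 N.
Try a within the flange: a = T/(0.85 f'_c b_f) = 3220000/(0.85 × 31.6 × 700) = 171.26 mm.
a = 171.26 > h_f = 140 mm: the block extends into the web. Split into flange-overhang and web parts.
C_f = 0.85 f'_c (b_f − b_w) h_f = 0.85 × 31.6 × (700 − 260) × 140 = 1654576 N.
Remaining web compression depth: a_w = (T − C_f)/(0.85 f'_c b_w) = (3220000 − 1654576)/(0.85 × 31.6 × 260) = 224.16 mm.
M_n = C_f(d − h_f/2) + (T − C_f)(d − a_w/2) = 1654576 × (765 − 70) + 1565424 × (765 − 112.08) = 1149.93 + 1022.10 = 2172.03 × 10⁶ N·mm.
M_n = 2172.03 kN·m.

M_n ≈ 2170 kN·m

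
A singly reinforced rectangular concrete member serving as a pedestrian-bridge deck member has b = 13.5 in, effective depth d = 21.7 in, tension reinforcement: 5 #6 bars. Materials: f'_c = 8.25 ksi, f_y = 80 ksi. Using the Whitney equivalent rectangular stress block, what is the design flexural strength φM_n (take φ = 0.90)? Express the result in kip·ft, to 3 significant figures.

A_s = 5 × 0.44 = 2.2 in².
T = A_s f_y = 2.2 × 80 = 176 kips.
a = T/(0.85 f'_c b) = 176/(0.85 × 8.25 × 13.5) = 1.859 in.
M_n = T(d − a/2) = 176 × (21.7 − 0.9295) = 3655.6 kip·in = 3655.6/12 = 304.63 kip·ft.
φM_n = 0.90 × 304.63 = 274.17 kip·ft.

φM_n ≈ 274 kip·ft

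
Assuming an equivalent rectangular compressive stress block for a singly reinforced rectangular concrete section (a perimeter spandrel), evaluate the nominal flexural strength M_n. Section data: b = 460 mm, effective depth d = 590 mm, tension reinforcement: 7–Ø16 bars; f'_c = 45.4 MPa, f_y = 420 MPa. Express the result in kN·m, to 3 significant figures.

M_n ≈ 339 kN·m

A_s = 7 × 201 = 1407 mm².
T = A_s f_y = 1407 × 420 = 590940 N = 590.94 kN.
From C = T: a = T/(0.85 f'_c b) = 590940/(0.85 × 45.4 × 460) = 33.29 mm.
M_n = T(d − a/2) = 590.94 kN × (590 − 16.645) mm = 338.82 kN·m.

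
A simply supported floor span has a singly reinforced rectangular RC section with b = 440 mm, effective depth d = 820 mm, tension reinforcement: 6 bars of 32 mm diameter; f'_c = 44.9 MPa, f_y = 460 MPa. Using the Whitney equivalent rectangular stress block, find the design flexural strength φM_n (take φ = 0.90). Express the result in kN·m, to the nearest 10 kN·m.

φM_n ≈ 1510 kN·m

A_s = 6 × 804 = 4824 mm².
T = A_s f_y = 4824 × 460 = 2219040 N = 2219.04 kN.
From C = T: a = T/(0.85 f'_c b) = 2219040/(0.85 × 44.9 × 440) = 132.14 mm.
M_n = T(d − a/2) = 2219.04 kN × (820 − 66.07) mm = 1673.00 kN·m.
φM_n = 0.90 × 1673.00 = 1505.70 kN·m.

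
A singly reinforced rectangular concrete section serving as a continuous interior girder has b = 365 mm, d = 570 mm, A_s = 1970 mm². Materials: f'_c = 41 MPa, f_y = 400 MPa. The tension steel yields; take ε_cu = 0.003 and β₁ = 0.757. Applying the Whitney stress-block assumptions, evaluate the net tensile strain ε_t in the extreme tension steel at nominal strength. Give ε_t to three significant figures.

ε_t ≈ 0.0179

a = A_s f_y/(0.85 f'_c b) = 61.95 mm.
β₁ = 0.757, so c = a/β₁ = 61.95/0.757 = 81.84 mm.
From the linear strain diagram with ε_cu = 0.003: ε_t = 0.003 (d − c)/c = 0.003 × (570 − 81.84)/81.84 = 0.0179.
Since ε_t ≥ 0.005, the section is tension-controlled.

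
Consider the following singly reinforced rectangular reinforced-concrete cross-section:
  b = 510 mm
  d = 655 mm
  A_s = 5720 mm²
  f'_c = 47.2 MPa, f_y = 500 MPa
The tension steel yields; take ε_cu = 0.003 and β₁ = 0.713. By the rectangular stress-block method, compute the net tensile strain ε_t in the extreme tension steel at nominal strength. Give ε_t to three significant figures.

ε_t ≈ 0.00702

a = A_s f_y/(0.85 f'_c b) = 139.78 mm.
β₁ = 0.713, so c = a/β₁ = 139.78/0.713 = 196.04 mm.
From the linear strain diagram with ε_cu = 0.003: ε_t = 0.003 (d − c)/c = 0.003 × (655 − 196.04)/196.04 = 0.00702.
Since ε_t ≥ 0.005, the section is tension-controlled.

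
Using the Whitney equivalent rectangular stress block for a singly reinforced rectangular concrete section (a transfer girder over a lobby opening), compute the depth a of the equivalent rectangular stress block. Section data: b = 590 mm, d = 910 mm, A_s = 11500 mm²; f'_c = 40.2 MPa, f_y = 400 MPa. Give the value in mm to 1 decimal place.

a ≈ 228.2 mm

T = A_s f_y = 11500 × 400 = 4600000 N = 4600 kN.
Setting C = 0.85 f'_c a b equal to T: a = 4600000/(0.85 × 40.2 × 590) = 228.2 mm.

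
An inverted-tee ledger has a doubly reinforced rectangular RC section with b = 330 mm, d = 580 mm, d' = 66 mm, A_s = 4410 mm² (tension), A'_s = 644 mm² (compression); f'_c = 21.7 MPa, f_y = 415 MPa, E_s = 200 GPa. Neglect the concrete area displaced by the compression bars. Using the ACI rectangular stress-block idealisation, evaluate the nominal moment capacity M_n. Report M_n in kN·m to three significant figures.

Assume both tension and compression steel yield.
Net tension couple steel: A_s − A'_s = 3766 mm².
a = (A_s − A'_s) f_y / (0.85 f'_c b) = 1562890/(0.85 × 21.7 × 330) = 256.76 mm.
c = a/β₁ = 256.76/0.85 = 302.07 mm; ε'_s = 0.003(c − d')/c = 0.0023 ≥ f_y/E_s = 0.0021, so compression steel does yield.
M_n = (A_s − A'_s) f_y (d − a/2) + A'_s f_y (d − d') = [1562890 × (580 − 128.38) + 267260 × (580 − 66)] × 10⁻⁶ = 705.83 + 137.37 = 843.20 kN·m.

M_n ≈ 843 kN·m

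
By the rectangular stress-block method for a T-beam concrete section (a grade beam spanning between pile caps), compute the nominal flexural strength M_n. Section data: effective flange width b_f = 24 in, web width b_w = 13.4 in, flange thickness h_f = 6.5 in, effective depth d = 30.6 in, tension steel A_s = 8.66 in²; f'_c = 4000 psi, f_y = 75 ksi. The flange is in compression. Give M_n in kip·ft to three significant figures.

Tension: T = A_s f_y = 8.66 × 75 = 649.5 kips.
Try a within the flange: a = T/(0.85 f'_c b_f) = 649.5/(0.85 × 4 × 24) = 7.960 in.
a = 7.960 > h_f = 6.5 in: the block extends into the web. Split into flange-overhang and web parts.
C_f = 0.85 f'_c (b_f − b_w) h_f = 0.85 × 4 × (24 − 13.4) × 6.5 = 234.3 kips.
Remaining web compression depth: a_w = (T − C_f)/(0.85 f'_c b_w) = (649.5 − 234.3)/(0.85 × 4 × 13.4) = 9.113 in.
M_n = C_f(d − h_f/2) + (T − C_f)(d − a_w/2) = 234.3 × (30.6 − 3.25) + 415.2 × (30.6 − 4.5565) = 6408.1 + 10813.3 = 17221.4 kip·in.
M_n = 17221.4/12 = 1435.12 kip·ft.

M_n ≈ 1440 kip·ft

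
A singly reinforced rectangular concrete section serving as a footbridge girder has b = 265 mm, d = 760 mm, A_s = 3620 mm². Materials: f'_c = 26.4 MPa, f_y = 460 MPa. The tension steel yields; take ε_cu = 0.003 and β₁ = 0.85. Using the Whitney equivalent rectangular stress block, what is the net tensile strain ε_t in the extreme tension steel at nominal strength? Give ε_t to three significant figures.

a = A_s f_y/(0.85 f'_c b) = 280.03 mm.
β₁ = 0.85, so c = a/β₁ = 280.03/0.85 = 329.45 mm.
From the linear strain diagram with ε_cu = 0.003: ε_t = 0.003 (d − c)/c = 0.003 × (760 − 329.45)/329.45 = 0.00392.
ε_t < 0.004 — the section is over-reinforced for flexure under ACI limits.

ε_t ≈ 0.00392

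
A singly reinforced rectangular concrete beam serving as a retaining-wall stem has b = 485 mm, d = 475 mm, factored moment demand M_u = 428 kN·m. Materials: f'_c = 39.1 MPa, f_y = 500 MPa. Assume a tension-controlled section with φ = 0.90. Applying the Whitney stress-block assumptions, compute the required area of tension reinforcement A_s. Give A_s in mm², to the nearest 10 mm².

A_s ≈ 2150 mm²

M_n = M_u/φ = 428/0.90 = 475.556 kN·m.
With M_n = 0.85 f'_c a b (d − a/2), solve the quadratic for a:
a = d − √(d² − 2M_n/(0.85 f'_c b)) = 475 − √(475² − 2 × 475.556×10⁶/(0.85 × 39.1 × 485)) = 66.81 mm.
A_s = 0.85 f'_c a b / f_y = 0.85 × 39.1 × 66.81 × 485 / 500 = 2153.8 mm².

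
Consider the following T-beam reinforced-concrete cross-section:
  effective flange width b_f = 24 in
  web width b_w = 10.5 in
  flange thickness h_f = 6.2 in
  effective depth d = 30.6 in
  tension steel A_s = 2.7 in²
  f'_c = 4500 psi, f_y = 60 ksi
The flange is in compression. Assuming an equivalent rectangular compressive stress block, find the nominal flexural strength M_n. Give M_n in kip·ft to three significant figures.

Tension: T = A_s f_y = 2.7 × 60 = 162 kips.
Try a within the flange: a = T/(0.85 f'_c b_f) = 162/(0.85 × 4.5 × 24) = 1.765 in.
Since a = 1.765 ≤ h_f = 6.2 in, the stress block lies entirely in the flange; analyse as a rectangular beam of width b_f.
M_n = T(d − a/2) = 162 × (30.6 − 0.8825) = 4814.2 kip·in.
M_n = 4814.2/12 = 401.18 kip·ft.

M_n ≈ 401 kip·ft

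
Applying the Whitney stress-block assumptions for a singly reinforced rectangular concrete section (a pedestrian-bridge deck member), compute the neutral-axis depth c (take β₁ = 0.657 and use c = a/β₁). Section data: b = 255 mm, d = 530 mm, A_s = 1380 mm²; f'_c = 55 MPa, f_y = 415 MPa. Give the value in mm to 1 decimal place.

T = A_s f_y = 1380 × 415 = 572700 N = 572.7 kN.
Setting C = 0.85 f'_c a b equal to T: a = 572700/(0.85 × 55 × 255) = 48.040 mm.
With β₁ = 0.657, c = a/β₁ = 48.040/0.657 = 73.1 mm.

c ≈ 73.1 mm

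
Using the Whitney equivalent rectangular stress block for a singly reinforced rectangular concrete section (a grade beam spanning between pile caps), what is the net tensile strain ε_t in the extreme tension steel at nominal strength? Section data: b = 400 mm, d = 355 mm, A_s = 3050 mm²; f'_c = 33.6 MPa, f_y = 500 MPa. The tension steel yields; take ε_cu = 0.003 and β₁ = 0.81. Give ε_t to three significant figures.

a = A_s f_y/(0.85 f'_c b) = 133.49 mm.
β₁ = 0.81, so c = a/β₁ = 133.49/0.81 = 164.80 mm.
From the linear strain diagram with ε_cu = 0.003: ε_t = 0.003 (d − c)/c = 0.003 × (355 − 164.80)/164.80 = 0.00346.
ε_t < 0.004 — the section is over-reinforced for flexure under ACI limits.

ε_t ≈ 0.00346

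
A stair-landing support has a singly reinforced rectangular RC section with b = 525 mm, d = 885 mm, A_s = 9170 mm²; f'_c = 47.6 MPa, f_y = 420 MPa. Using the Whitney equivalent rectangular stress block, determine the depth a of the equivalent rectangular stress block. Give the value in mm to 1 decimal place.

a ≈ 181.3 mm

T = A_s f_y = 9170 × 420 = 3851400 N = 3851.4 kN.
Setting C = 0.85 f'_c a b equal to T: a = 3851400/(0.85 × 47.6 × 525) = 181.3 mm.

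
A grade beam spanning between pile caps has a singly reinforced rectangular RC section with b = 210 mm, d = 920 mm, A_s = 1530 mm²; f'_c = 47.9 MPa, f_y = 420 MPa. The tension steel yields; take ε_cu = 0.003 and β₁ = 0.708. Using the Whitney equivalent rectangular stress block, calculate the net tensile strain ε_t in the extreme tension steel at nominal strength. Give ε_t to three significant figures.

ε_t ≈ 0.0230

a = A_s f_y/(0.85 f'_c b) = 75.16 mm.
β₁ = 0.708, so c = a/β₁ = 75.16/0.708 = 106.16 mm.
From the linear strain diagram with ε_cu = 0.003: ε_t = 0.003 (d − c)/c = 0.003 × (920 − 106.16)/106.16 = 0.0230.
Since ε_t ≥ 0.005, the section is tension-controlled.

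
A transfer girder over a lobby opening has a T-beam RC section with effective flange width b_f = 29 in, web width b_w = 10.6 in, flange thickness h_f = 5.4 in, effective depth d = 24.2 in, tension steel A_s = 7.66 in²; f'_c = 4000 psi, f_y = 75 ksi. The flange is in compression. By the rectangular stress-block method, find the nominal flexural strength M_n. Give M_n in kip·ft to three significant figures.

Tension: T = A_s f_y = 7.66 × 75 = 574.5 kips.
Try a within the flange: a = T/(0.85 f'_c b_f) = 574.5/(0.85 × 4 × 29) = 5.827 in.
a = 5.827 > h_f = 5.4 in: the block extends into the web. Split into flange-overhang and web parts.
C_f = 0.85 f'_c (b_f − b_w) h_f = 0.85 × 4 × (29 − 10.6) × 5.4 = 337.8 kips.
Remaining web compression depth: a_w = (T − C_f)/(0.85 f'_c b_w) = (574.5 − 337.8)/(0.85 × 4 × 10.6) = 6.568 in.
M_n = C_f(d − h_f/2) + (T − C_f)(d − a_w/2) = 337.8 × (24.2 − 2.7) + 236.7 × (24.2 − 3.284) = 7262.7 + 4950.8 = 12213.5 kip·in.
M_n = 12213.5/12 = 1017.79 kip·ft.

M_n ≈ 1020 kip·ft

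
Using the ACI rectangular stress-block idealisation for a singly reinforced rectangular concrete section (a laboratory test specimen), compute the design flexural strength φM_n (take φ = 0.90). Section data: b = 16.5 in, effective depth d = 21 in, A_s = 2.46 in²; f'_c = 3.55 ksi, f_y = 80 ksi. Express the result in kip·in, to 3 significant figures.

φM_n ≈ 3370 kip·in

T = A_s f_y = 2.46 × 80 = 196.8 kips.
a = T/(0.85 f'_c b) = 196.8/(0.85 × 3.55 × 16.5) = 3.953 in.
M_n = T(d − a/2) = 196.8 × (21 − 1.9765) = 3743.8 kip·in.
φM_n = 0.90 × 3743.8 = 3369.4 kip·in.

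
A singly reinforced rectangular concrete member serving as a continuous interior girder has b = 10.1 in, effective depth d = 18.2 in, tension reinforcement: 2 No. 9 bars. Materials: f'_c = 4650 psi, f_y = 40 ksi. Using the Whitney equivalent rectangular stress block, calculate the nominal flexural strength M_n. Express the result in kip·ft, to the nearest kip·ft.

M_n ≈ 115 kip·ft

A_s = 2 × 1 = 2 in².
T = A_s f_y = 2 × 40 = 80 kips.
a = T/(0.85 f'_c b) = 80/(0.85 × 4.65 × 10.1) = 2.004 in.
M_n = T(d − a/2) = 80 × (18.2 − 1.002) = 1375.8 kip·in = 1375.8/12 = 114.65 kip·ft.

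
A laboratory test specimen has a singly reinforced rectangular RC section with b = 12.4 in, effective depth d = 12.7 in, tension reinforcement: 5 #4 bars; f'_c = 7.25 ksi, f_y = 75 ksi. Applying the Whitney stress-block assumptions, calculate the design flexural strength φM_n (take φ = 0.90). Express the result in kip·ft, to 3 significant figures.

A_s = 5 × 0.2 = 1 in².
T = A_s f_y = 1 × 75 = 75 kips.
a = T/(0.85 f'_c b) = 75/(0.85 × 7.25 × 12.4) = 0.981 in.
M_n = T(d − a/2) = 75 × (12.7 − 0.4905) = 915.7 kip·in = 915.7/12 = 76.31 kip·ft.
φM_n = 0.90 × 76.31 = 68.68 kip·ft.

φM_n ≈ 68.7 kip·ft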